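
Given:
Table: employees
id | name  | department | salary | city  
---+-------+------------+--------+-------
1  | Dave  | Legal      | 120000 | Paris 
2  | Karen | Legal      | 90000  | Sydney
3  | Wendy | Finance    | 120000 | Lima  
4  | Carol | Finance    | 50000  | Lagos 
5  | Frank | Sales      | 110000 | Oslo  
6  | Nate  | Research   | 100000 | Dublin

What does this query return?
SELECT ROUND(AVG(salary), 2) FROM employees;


SUM(salary) = 590000
COUNT = 6
ROUND(AVG, 2) = ROUND(590000 / 6, 2) = 98333.33

98333.33


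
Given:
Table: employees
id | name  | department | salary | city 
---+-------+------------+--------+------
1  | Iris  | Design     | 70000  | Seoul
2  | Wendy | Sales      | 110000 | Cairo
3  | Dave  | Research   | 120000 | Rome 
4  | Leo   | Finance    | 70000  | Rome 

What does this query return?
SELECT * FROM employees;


SELECT * returns all 4 rows with all columns

4 rows:
1, Iris, Design, 70000, Seoul
2, Wendy, Sales, 110000, Cairo
3, Dave, Research, 120000, Rome
4, Leo, Finance, 70000, Rome


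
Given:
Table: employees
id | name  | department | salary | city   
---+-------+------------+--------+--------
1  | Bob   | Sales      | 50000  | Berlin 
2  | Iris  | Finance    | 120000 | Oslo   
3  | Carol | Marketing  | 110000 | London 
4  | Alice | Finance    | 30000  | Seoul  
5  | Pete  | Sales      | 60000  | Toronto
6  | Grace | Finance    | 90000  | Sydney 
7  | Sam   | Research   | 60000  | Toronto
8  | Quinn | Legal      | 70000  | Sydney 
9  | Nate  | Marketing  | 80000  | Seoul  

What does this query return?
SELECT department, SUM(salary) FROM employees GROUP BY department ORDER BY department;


Summing salary within each department:
  Finance: 120000 + 30000 + 90000 = 240000
  Legal: 70000 = 70000
  Marketing: 110000 + 80000 = 190000
  Research: 60000 = 60000
  Sales: 50000 + 60000 = 110000


5 groups:
Finance, 240000
Legal, 70000
Marketing, 190000
Research, 60000
Sales, 110000


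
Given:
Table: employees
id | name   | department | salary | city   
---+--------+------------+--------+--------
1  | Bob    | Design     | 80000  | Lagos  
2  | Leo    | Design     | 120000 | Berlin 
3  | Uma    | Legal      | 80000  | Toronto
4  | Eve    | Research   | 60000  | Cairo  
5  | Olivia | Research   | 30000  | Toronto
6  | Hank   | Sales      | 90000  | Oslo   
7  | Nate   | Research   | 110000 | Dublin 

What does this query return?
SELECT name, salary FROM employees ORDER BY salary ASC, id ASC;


Sorting by salary ASC, then id ASC for ties

7 rows:
Olivia, 30000
Eve, 60000
Bob, 80000
Uma, 80000
Hank, 90000
Nate, 110000
Leo, 120000


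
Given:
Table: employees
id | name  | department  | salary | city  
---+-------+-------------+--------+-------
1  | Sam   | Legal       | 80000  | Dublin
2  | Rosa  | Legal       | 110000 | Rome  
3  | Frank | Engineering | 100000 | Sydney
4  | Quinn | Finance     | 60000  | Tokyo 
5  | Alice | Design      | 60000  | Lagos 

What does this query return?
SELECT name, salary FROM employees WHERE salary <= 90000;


Filtering: salary <= 90000
Matching: 3 rows

3 rows:
Sam, 80000
Quinn, 60000
Alice, 60000


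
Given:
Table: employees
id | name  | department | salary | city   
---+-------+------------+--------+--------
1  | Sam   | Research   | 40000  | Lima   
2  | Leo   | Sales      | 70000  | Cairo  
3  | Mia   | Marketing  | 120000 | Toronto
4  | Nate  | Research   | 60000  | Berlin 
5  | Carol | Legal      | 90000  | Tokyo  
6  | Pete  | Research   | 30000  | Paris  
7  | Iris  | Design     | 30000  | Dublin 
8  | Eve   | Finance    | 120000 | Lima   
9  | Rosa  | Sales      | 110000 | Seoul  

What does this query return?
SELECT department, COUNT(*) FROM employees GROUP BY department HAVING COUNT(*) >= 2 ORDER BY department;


Groups with count >= 2:
  Research: 3 -> PASS
  Sales: 2 -> PASS
  Design: 1 -> filtered out
  Finance: 1 -> filtered out
  Legal: 1 -> filtered out
  Marketing: 1 -> filtered out


2 groups:
Research, 3
Sales, 2


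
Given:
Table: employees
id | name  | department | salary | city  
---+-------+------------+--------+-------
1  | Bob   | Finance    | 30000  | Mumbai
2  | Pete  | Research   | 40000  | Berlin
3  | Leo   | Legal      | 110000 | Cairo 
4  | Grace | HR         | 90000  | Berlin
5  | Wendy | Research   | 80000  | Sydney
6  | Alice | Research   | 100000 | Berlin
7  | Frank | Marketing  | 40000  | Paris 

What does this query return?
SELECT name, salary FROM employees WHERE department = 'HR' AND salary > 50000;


Filtering: department = 'HR' AND salary > 50000
Matching: 1 rows

1 rows:
Grace, 90000


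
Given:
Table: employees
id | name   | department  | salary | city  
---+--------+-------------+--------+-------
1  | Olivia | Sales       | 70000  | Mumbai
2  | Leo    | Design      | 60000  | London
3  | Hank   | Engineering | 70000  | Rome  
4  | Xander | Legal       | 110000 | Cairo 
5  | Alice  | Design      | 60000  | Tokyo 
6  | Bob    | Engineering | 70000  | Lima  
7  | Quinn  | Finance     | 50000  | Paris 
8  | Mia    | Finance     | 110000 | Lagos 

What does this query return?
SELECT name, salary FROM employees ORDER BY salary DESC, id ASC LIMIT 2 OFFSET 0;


Sort by salary DESC (id ASC tiebreak), then skip 0 and take 2
Rows 1 through 2

2 rows:
Xander, 110000
Mia, 110000


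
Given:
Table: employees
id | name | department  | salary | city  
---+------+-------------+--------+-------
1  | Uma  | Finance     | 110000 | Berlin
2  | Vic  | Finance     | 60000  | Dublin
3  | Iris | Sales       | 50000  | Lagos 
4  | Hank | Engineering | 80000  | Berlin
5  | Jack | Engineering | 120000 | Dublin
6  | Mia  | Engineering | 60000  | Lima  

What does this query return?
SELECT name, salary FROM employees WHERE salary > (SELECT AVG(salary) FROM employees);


Subquery: AVG(salary) = 80000.0
Filtering: salary > 80000.0
  Uma (110000) -> MATCH
  Jack (120000) -> MATCH


2 rows:
Uma, 110000
Jack, 120000


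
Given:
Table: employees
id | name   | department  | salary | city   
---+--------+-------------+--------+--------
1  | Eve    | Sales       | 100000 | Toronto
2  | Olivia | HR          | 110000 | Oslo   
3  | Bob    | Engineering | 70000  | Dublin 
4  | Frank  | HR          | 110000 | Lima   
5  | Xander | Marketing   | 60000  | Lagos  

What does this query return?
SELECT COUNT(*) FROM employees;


COUNT(*) counts all rows

5


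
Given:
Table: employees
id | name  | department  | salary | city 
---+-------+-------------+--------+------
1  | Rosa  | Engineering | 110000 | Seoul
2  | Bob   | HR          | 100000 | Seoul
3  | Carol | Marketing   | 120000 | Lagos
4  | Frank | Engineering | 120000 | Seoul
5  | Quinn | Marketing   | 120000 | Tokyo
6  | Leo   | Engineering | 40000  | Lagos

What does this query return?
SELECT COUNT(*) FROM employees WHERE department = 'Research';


Counting rows where department = 'Research'


0


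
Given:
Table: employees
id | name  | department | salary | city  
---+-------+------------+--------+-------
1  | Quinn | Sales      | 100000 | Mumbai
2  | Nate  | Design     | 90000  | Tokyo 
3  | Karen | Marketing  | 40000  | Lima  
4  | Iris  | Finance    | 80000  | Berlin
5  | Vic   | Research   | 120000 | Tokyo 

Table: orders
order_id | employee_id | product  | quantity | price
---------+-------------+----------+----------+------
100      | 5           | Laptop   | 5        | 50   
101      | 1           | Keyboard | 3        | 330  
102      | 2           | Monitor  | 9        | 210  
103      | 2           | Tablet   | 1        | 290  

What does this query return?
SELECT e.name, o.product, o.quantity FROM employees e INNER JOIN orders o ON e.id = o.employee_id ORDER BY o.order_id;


Joining employees.id = orders.employee_id:
  employee Vic (id=5) -> order Laptop
  employee Quinn (id=1) -> order Keyboard
  employee Nate (id=2) -> order Monitor
  employee Nate (id=2) -> order Tablet


4 rows:
Vic, Laptop, 5
Quinn, Keyboard, 3
Nate, Monitor, 9
Nate, Tablet, 1


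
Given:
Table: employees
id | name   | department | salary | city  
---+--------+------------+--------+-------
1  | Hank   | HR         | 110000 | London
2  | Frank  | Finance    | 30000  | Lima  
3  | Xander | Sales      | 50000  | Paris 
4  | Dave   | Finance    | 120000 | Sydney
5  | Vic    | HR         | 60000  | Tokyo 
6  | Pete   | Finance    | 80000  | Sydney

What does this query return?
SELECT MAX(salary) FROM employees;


Salaries: 110000, 30000, 50000, 120000, 60000, 80000
MAX = 120000

120000


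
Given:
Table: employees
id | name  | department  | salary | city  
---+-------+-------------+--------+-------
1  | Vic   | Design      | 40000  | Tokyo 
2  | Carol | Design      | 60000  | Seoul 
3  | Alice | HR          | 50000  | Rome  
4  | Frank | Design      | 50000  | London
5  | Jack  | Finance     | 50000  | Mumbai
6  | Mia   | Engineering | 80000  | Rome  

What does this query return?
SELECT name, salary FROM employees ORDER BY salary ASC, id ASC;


Sorting by salary ASC, then id ASC for ties

6 rows:
Vic, 40000
Alice, 50000
Frank, 50000
Jack, 50000
Carol, 60000
Mia, 80000


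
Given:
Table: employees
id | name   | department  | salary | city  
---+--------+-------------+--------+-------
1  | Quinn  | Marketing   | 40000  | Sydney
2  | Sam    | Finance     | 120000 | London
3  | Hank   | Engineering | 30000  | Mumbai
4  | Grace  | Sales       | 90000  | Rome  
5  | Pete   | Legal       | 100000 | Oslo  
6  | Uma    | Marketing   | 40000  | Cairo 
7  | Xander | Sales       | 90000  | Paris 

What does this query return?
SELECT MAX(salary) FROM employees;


Salaries: 40000, 120000, 30000, 90000, 100000, 40000, 90000
MAX = 120000

120000


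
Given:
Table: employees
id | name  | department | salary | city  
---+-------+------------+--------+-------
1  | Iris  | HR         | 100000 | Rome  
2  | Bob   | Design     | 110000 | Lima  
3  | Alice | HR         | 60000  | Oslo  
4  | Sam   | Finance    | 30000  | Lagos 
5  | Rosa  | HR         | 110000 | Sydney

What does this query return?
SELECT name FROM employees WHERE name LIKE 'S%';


LIKE 'S%' matches names starting with 'S'
Matching: 1

1 rows:
Sam


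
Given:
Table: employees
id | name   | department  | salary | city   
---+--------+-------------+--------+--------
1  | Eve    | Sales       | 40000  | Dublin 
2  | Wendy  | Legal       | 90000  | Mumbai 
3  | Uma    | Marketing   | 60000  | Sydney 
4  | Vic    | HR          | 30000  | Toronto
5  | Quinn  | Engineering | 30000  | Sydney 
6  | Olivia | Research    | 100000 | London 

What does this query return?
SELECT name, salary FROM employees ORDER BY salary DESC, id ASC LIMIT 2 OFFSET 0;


Sort by salary DESC (id ASC tiebreak), then skip 0 and take 2
Rows 1 through 2

2 rows:
Olivia, 100000
Wendy, 90000


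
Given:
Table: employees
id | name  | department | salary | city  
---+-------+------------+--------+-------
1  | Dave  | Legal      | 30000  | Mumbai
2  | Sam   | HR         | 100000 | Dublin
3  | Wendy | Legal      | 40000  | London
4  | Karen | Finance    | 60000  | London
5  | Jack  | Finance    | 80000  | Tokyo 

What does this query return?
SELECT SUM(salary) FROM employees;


SUM(salary) = 30000 + 100000 + 40000 + 60000 + 80000 = 310000

310000


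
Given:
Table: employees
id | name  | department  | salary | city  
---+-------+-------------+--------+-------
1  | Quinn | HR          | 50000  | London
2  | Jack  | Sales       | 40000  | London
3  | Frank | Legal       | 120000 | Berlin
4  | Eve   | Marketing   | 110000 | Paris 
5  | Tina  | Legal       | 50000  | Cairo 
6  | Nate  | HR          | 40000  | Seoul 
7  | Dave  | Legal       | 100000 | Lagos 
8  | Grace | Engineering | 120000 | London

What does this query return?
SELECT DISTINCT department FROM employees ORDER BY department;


All 'department' values (row order): HR, Sales, Legal, Marketing, Legal, HR, Legal, Engineering
Removing duplicates leaves 5 unique value(s).

5 values:
Engineering
HR
Legal
Marketing
Sales


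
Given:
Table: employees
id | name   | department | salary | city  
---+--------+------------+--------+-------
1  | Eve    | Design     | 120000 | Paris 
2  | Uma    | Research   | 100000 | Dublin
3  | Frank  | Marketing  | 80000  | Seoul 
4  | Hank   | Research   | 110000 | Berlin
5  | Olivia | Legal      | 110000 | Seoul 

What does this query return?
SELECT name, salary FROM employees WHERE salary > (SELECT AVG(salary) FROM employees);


Subquery: AVG(salary) = 104000.0
Filtering: salary > 104000.0
  Eve (120000) -> MATCH
  Hank (110000) -> MATCH
  Olivia (110000) -> MATCH


3 rows:
Eve, 120000
Hank, 110000
Olivia, 110000


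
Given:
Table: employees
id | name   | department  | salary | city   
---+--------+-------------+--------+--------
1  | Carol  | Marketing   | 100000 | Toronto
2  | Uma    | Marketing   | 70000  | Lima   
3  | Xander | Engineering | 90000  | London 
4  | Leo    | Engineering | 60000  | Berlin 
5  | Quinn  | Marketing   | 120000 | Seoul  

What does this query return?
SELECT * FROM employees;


SELECT * returns all 5 rows with all columns

5 rows:
1, Carol, Marketing, 100000, Toronto
2, Uma, Marketing, 70000, Lima
3, Xander, Engineering, 90000, London
4, Leo, Engineering, 60000, Berlin
5, Quinn, Marketing, 120000, Seoul


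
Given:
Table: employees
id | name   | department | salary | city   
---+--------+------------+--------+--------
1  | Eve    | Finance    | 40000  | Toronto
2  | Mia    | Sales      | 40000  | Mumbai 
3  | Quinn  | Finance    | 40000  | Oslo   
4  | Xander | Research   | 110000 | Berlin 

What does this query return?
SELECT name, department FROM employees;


Projecting columns: name, department

4 rows:
Eve, Finance
Mia, Sales
Quinn, Finance
Xander, Research


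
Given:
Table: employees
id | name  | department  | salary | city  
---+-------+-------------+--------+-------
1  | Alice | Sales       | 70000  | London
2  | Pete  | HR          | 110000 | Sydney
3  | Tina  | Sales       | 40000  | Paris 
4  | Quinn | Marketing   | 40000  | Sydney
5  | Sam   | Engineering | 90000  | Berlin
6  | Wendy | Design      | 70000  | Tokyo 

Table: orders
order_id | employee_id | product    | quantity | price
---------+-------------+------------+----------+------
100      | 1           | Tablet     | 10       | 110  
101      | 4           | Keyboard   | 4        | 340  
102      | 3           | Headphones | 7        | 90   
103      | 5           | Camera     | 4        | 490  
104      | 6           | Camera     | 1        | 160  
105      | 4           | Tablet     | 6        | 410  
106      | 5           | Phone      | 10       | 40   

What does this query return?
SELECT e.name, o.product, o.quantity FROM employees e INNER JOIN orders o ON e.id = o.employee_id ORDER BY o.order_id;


Joining employees.id = orders.employee_id:
  employee Alice (id=1) -> order Tablet
  employee Quinn (id=4) -> order Keyboard
  employee Tina (id=3) -> order Headphones
  employee Sam (id=5) -> order Camera
  employee Wendy (id=6) -> order Camera
  employee Quinn (id=4) -> order Tablet
  employee Sam (id=5) -> order Phone


7 rows:
Alice, Tablet, 10
Quinn, Keyboard, 4
Tina, Headphones, 7
Sam, Camera, 4
Wendy, Camera, 1
Quinn, Tablet, 6
Sam, Phone, 10


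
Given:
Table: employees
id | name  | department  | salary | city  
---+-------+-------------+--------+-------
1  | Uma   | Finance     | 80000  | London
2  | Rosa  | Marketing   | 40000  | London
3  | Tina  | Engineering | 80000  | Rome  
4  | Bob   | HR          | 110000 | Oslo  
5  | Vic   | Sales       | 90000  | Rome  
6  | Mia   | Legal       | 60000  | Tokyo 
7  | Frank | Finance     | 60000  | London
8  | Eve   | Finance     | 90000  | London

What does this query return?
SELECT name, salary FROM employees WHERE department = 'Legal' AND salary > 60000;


Filtering: department = 'Legal' AND salary > 60000
Matching: 0 rows

Empty result set (0 rows)


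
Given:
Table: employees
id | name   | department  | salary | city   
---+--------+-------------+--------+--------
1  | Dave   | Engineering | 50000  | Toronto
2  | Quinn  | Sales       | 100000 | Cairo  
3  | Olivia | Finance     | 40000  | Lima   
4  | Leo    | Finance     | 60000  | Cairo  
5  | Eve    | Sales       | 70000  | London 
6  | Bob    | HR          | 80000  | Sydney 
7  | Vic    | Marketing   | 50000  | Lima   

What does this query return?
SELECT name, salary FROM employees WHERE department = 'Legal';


Filtering: department = 'Legal'
Matching rows: 0

Empty result set (0 rows)


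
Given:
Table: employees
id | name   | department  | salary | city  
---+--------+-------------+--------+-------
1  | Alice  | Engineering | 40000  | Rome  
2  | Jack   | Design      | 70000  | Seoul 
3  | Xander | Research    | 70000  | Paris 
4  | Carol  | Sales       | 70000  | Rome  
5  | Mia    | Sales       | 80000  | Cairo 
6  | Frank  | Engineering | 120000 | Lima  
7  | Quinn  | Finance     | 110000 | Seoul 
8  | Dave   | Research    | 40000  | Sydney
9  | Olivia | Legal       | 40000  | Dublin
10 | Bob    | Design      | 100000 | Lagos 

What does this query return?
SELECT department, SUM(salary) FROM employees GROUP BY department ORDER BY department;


Summing salary within each department:
  Design: 70000 + 100000 = 170000
  Engineering: 40000 + 120000 = 160000
  Finance: 110000 = 110000
  Legal: 40000 = 40000
  Research: 70000 + 40000 = 110000
  Sales: 70000 + 80000 = 150000


6 groups:
Design, 170000
Engineering, 160000
Finance, 110000
Legal, 40000
Research, 110000
Sales, 150000


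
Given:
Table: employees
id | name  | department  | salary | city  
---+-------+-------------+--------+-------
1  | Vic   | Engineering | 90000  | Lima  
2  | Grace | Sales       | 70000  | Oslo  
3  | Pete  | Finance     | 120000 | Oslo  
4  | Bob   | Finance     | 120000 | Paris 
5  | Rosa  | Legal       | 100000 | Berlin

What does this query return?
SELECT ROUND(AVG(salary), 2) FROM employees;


SUM(salary) = 500000
COUNT = 5
ROUND(AVG, 2) = ROUND(500000 / 5, 2) = 100000.0

100000.0


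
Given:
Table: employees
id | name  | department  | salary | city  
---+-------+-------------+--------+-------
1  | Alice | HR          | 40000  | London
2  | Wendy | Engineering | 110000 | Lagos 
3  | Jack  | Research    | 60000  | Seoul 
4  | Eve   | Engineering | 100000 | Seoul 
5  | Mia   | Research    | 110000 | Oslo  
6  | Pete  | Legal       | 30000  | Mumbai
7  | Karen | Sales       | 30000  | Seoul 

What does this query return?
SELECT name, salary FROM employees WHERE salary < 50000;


Filtering: salary < 50000
Matching: 3 rows

3 rows:
Alice, 40000
Pete, 30000
Karen, 30000


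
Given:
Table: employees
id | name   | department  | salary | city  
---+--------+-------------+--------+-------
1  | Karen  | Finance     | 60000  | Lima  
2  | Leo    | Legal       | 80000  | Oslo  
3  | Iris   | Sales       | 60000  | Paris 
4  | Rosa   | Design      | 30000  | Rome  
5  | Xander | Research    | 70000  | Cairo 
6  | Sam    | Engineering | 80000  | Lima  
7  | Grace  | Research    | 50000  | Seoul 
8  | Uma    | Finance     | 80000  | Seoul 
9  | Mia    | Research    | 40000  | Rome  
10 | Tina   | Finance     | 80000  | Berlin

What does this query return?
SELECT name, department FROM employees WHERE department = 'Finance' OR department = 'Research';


Filtering: department = 'Finance' OR 'Research'
Matching: 6 rows

6 rows:
Karen, Finance
Xander, Research
Grace, Research
Uma, Finance
Mia, Research
Tina, Finance


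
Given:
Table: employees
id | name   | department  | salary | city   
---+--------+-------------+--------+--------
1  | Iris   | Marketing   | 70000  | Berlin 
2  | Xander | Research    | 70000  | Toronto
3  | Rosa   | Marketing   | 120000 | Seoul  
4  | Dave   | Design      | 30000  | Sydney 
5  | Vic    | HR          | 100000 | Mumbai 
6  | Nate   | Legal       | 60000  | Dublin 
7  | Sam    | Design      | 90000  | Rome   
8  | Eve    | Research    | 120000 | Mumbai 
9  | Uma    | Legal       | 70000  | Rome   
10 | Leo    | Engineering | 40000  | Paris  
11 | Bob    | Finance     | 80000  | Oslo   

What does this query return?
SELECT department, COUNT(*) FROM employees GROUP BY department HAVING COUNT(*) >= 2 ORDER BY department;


Groups with count >= 2:
  Design: 2 -> PASS
  Legal: 2 -> PASS
  Marketing: 2 -> PASS
  Research: 2 -> PASS
  Engineering: 1 -> filtered out
  Finance: 1 -> filtered out
  HR: 1 -> filtered out


4 groups:
Design, 2
Legal, 2
Marketing, 2
Research, 2


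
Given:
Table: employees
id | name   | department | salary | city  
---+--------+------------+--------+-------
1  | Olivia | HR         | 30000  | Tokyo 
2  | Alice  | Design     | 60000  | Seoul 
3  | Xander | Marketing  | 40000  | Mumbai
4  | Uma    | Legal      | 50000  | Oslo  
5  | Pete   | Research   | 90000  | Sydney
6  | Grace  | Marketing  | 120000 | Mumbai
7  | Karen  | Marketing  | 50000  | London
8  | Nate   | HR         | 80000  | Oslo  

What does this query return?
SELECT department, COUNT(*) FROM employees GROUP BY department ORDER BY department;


Assigning each row to its department group:
  Olivia -> HR
  Alice -> Design
  Xander -> Marketing
  Uma -> Legal
  Pete -> Research
  Grace -> Marketing
  Karen -> Marketing
  Nate -> HR


5 groups:
Design, 1
HR, 2
Legal, 1
Marketing, 3
Research, 1


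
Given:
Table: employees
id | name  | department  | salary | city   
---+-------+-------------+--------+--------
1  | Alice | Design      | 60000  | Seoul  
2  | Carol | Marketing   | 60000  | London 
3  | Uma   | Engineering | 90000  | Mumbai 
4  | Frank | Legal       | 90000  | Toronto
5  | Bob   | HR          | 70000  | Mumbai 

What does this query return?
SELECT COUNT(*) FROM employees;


COUNT(*) counts all rows

5


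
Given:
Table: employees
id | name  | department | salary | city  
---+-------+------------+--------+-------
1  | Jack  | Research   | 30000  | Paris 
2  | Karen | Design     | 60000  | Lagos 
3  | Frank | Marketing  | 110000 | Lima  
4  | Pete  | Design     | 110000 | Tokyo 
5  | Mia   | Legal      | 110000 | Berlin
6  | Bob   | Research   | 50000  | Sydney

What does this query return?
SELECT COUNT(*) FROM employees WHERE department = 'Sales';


Counting rows where department = 'Sales'


0


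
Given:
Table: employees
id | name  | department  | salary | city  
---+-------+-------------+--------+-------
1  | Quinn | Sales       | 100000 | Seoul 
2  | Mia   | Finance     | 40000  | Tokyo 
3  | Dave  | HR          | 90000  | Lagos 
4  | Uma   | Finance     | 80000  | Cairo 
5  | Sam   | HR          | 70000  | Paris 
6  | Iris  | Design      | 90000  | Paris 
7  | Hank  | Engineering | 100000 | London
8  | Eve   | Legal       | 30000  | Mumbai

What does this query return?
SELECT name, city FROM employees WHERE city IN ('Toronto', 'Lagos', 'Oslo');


Filtering: city IN ('Toronto', 'Lagos', 'Oslo')
Matching: 1 rows

1 rows:
Dave, Lagos


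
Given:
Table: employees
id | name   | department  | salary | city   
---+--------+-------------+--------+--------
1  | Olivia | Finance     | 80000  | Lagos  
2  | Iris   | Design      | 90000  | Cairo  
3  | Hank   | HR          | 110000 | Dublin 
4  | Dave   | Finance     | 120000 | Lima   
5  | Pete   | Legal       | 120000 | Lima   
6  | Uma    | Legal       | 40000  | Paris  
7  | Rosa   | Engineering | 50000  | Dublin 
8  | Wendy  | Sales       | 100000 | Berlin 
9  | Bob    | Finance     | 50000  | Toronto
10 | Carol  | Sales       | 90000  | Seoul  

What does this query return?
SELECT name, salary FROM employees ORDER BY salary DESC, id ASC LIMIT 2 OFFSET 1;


Sort by salary DESC (id ASC tiebreak), then skip 1 and take 2
Rows 2 through 3

2 rows:
Pete, 120000
Hank, 110000


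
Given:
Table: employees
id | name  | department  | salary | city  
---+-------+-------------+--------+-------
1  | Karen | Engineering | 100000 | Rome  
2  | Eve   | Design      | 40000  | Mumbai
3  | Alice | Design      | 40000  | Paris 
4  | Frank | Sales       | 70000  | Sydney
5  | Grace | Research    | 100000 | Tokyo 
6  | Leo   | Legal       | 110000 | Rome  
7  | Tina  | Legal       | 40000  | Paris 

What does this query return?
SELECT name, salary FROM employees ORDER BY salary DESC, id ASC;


Sorting by salary DESC, then id ASC for ties

7 rows:
Leo, 110000
Karen, 100000
Grace, 100000
Frank, 70000
Eve, 40000
Alice, 40000
Tina, 40000


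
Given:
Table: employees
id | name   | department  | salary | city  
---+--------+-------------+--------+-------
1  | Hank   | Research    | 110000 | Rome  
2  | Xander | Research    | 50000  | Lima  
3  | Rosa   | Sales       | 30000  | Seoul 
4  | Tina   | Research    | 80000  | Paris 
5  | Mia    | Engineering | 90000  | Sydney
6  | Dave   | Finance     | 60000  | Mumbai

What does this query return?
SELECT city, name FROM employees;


Projecting columns: city, name

6 rows:
Rome, Hank
Lima, Xander
Seoul, Rosa
Paris, Tina
Sydney, Mia
Mumbai, Dave


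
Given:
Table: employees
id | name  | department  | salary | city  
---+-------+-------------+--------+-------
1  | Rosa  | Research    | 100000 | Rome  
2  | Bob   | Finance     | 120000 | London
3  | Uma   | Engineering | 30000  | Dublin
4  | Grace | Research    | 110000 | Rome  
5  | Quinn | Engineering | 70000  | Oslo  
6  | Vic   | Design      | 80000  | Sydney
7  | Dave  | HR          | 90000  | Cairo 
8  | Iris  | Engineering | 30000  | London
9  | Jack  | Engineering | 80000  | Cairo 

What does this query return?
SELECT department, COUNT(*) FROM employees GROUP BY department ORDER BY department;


Assigning each row to its department group:
  Rosa -> Research
  Bob -> Finance
  Uma -> Engineering
  Grace -> Research
  Quinn -> Engineering
  Vic -> Design
  Dave -> HR
  Iris -> Engineering
  Jack -> Engineering


5 groups:
Design, 1
Engineering, 4
Finance, 1
HR, 1
Research, 2


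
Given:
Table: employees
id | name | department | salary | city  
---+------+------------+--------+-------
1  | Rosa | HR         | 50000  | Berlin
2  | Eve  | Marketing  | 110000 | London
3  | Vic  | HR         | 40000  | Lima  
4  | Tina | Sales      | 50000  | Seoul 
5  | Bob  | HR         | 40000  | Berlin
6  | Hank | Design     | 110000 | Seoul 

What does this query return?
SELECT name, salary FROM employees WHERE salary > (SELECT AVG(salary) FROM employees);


Subquery: AVG(salary) = 66666.67
Filtering: salary > 66666.67
  Eve (110000) -> MATCH
  Hank (110000) -> MATCH


2 rows:
Eve, 110000
Hank, 110000


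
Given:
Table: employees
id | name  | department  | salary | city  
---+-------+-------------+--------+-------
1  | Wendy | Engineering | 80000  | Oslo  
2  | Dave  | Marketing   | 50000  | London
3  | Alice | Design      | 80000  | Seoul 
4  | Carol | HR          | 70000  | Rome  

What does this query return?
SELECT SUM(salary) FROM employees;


SUM(salary) = 80000 + 50000 + 80000 + 70000 = 280000

280000


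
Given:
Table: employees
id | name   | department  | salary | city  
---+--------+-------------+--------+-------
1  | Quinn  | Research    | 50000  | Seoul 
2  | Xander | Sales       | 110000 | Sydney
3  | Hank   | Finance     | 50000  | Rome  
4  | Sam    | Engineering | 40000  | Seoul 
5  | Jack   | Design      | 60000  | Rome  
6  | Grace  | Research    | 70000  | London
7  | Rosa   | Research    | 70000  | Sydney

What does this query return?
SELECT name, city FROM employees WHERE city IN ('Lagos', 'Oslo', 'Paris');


Filtering: city IN ('Lagos', 'Oslo', 'Paris')
Matching: 0 rows

Empty result set (0 rows)


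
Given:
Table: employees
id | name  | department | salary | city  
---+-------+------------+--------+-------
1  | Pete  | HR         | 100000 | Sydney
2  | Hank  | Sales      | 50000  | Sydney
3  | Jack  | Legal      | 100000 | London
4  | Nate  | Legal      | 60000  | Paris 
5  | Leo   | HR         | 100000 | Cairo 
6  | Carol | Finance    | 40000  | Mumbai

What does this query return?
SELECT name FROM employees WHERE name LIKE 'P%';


LIKE 'P%' matches names starting with 'P'
Matching: 1

1 rows:
Pete


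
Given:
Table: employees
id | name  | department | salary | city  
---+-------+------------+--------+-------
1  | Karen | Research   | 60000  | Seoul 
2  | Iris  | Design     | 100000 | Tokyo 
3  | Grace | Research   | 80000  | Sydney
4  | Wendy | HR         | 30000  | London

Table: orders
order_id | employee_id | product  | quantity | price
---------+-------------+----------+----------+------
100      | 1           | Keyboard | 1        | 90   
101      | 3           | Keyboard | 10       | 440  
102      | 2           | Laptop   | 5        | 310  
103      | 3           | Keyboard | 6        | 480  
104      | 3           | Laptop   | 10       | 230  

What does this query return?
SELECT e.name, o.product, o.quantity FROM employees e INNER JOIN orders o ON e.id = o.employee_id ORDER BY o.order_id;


Joining employees.id = orders.employee_id:
  employee Karen (id=1) -> order Keyboard
  employee Grace (id=3) -> order Keyboard
  employee Iris (id=2) -> order Laptop
  employee Grace (id=3) -> order Keyboard
  employee Grace (id=3) -> order Laptop


5 rows:
Karen, Keyboard, 1
Grace, Keyboard, 10
Iris, Laptop, 5
Grace, Keyboard, 6
Grace, Laptop, 10


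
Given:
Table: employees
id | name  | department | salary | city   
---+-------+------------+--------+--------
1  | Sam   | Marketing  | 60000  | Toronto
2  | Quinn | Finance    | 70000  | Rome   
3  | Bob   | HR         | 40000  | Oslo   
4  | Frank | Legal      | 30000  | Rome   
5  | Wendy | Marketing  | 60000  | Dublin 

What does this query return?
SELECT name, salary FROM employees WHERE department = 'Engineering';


Filtering: department = 'Engineering'
Matching rows: 0

Empty result set (0 rows)


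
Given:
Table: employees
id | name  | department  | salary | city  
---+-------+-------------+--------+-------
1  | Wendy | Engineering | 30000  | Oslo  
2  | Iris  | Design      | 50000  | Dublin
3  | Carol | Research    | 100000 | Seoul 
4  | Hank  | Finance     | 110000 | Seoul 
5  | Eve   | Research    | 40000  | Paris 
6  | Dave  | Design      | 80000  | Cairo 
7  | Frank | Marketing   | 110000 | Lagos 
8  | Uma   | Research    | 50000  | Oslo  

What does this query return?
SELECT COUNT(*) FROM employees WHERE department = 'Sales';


Counting rows where department = 'Sales'


0


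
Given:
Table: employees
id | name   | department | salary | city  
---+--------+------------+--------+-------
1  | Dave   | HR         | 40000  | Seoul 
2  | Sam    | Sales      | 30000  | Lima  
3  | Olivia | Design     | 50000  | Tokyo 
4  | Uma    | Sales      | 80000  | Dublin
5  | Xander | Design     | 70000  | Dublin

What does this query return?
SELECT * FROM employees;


SELECT * returns all 5 rows with all columns

5 rows:
1, Dave, HR, 40000, Seoul
2, Sam, Sales, 30000, Lima
3, Olivia, Design, 50000, Tokyo
4, Uma, Sales, 80000, Dublin
5, Xander, Design, 70000, Dublin


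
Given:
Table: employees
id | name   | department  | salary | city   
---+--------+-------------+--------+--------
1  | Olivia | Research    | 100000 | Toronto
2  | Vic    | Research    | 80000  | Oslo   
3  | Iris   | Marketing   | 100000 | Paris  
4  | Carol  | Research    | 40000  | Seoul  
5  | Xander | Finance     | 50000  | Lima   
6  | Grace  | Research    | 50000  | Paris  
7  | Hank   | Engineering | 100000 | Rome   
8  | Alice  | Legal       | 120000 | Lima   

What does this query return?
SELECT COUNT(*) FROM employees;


COUNT(*) counts all rows

8


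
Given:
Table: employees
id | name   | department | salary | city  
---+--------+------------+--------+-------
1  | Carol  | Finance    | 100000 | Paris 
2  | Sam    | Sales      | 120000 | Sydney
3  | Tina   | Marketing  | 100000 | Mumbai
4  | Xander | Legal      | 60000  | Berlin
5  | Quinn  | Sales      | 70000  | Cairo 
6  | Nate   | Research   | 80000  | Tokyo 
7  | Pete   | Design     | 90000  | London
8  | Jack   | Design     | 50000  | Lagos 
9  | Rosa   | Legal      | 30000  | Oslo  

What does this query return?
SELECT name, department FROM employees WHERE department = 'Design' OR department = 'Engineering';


Filtering: department = 'Design' OR 'Engineering'
Matching: 2 rows

2 rows:
Pete, Design
Jack, Design


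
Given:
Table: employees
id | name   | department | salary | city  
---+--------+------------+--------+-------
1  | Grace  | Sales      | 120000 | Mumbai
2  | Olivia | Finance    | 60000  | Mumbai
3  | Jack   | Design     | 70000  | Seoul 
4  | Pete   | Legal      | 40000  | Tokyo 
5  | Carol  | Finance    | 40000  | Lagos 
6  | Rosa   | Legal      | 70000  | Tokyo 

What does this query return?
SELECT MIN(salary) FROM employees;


Salaries: 120000, 60000, 70000, 40000, 40000, 70000
MIN = 40000

40000


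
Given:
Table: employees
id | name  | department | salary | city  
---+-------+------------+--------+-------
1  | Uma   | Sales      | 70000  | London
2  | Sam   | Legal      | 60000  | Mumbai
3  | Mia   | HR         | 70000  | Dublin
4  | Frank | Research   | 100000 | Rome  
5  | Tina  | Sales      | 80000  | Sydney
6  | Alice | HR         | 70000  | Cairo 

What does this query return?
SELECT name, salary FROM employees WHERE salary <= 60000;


Filtering: salary <= 60000
Matching: 1 rows

1 rows:
Sam, 60000


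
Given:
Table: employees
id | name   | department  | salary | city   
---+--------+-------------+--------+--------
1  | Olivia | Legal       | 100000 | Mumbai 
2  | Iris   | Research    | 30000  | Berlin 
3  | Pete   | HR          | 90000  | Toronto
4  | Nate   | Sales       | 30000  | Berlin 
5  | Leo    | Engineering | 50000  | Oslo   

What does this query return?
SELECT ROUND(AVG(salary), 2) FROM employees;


SUM(salary) = 300000
COUNT = 5
ROUND(AVG, 2) = ROUND(300000 / 5, 2) = 60000.0

60000.0


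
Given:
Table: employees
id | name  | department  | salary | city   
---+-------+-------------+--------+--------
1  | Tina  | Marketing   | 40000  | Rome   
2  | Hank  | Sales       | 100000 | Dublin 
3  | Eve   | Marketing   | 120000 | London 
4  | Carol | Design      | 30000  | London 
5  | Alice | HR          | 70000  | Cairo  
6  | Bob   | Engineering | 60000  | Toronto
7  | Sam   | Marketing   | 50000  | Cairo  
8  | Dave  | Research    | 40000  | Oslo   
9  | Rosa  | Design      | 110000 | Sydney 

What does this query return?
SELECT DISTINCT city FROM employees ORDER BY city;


All 'city' values (row order): Rome, Dublin, London, London, Cairo, Toronto, Cairo, Oslo, Sydney
Removing duplicates leaves 7 unique value(s).

7 values:
Cairo
Dublin
London
Oslo
Rome
Sydney
Toronto


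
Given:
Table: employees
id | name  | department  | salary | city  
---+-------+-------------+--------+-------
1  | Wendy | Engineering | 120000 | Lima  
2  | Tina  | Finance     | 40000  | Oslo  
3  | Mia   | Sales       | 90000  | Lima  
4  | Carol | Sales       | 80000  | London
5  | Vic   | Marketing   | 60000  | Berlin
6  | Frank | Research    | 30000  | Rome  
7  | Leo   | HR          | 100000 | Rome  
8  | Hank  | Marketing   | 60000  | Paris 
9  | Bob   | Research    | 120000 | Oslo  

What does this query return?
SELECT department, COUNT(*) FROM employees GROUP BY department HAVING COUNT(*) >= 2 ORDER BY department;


Groups with count >= 2:
  Marketing: 2 -> PASS
  Research: 2 -> PASS
  Sales: 2 -> PASS
  Engineering: 1 -> filtered out
  Finance: 1 -> filtered out
  HR: 1 -> filtered out


3 groups:
Marketing, 2
Research, 2
Sales, 2


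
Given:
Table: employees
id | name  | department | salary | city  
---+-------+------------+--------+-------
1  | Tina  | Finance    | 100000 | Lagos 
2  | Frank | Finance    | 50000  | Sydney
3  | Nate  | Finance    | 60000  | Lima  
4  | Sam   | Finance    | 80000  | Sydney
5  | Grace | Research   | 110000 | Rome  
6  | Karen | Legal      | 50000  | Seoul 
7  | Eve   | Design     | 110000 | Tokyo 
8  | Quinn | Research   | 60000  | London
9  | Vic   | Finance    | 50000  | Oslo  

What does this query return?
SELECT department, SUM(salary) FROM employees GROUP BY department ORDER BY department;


Summing salary within each department:
  Design: 110000 = 110000
  Finance: 100000 + 50000 + 60000 + 80000 + 50000 = 340000
  Legal: 50000 = 50000
  Research: 110000 + 60000 = 170000


4 groups:
Design, 110000
Finance, 340000
Legal, 50000
Research, 170000


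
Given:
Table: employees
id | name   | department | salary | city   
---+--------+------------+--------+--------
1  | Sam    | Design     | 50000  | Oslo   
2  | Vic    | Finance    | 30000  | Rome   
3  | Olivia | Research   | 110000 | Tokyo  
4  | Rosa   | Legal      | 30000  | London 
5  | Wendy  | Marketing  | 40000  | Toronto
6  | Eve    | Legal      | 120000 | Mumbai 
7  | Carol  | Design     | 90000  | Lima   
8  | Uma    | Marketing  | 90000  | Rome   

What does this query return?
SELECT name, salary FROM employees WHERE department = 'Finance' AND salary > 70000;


Filtering: department = 'Finance' AND salary > 70000
Matching: 0 rows

Empty result set (0 rows)


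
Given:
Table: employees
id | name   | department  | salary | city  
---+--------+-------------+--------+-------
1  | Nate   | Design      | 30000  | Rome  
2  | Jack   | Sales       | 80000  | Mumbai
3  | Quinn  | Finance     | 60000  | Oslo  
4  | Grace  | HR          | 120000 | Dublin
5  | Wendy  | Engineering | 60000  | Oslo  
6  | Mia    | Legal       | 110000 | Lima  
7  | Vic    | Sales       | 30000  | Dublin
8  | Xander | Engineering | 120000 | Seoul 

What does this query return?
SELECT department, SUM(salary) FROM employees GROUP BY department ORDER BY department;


Summing salary within each department:
  Design: 30000 = 30000
  Engineering: 60000 + 120000 = 180000
  Finance: 60000 = 60000
  HR: 120000 = 120000
  Legal: 110000 = 110000
  Sales: 80000 + 30000 = 110000


6 groups:
Design, 30000
Engineering, 180000
Finance, 60000
HR, 120000
Legal, 110000
Sales, 110000


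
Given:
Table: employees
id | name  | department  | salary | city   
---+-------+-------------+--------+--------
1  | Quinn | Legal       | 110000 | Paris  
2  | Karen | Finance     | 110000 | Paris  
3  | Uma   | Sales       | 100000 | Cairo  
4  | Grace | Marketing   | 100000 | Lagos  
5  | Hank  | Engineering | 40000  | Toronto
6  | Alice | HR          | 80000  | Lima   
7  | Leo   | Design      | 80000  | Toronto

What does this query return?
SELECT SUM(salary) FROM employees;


SUM(salary) = 110000 + 110000 + 100000 + 100000 + 40000 + 80000 + 80000 = 620000

620000


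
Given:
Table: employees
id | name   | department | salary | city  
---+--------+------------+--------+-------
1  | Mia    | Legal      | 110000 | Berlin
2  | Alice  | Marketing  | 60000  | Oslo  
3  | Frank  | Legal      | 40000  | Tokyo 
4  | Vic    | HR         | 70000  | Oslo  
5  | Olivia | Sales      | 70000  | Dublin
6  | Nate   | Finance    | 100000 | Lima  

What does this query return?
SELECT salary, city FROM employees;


Projecting columns: salary, city

6 rows:
110000, Berlin
60000, Oslo
40000, Tokyo
70000, Oslo
70000, Dublin
100000, Lima


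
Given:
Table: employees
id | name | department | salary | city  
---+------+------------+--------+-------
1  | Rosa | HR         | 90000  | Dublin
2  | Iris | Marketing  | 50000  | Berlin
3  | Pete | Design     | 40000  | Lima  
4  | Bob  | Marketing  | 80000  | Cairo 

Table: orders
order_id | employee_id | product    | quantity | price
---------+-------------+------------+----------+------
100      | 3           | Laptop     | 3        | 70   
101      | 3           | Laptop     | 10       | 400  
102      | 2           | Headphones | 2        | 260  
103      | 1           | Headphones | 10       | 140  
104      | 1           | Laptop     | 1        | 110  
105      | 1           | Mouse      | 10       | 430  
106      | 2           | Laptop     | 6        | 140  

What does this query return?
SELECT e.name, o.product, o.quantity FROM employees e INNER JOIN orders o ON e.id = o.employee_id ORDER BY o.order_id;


Joining employees.id = orders.employee_id:
  employee Pete (id=3) -> order Laptop
  employee Pete (id=3) -> order Laptop
  employee Iris (id=2) -> order Headphones
  employee Rosa (id=1) -> order Headphones
  employee Rosa (id=1) -> order Laptop
  employee Rosa (id=1) -> order Mouse
  employee Iris (id=2) -> order Laptop


7 rows:
Pete, Laptop, 3
Pete, Laptop, 10
Iris, Headphones, 2
Rosa, Headphones, 10
Rosa, Laptop, 1
Rosa, Mouse, 10
Iris, Laptop, 6


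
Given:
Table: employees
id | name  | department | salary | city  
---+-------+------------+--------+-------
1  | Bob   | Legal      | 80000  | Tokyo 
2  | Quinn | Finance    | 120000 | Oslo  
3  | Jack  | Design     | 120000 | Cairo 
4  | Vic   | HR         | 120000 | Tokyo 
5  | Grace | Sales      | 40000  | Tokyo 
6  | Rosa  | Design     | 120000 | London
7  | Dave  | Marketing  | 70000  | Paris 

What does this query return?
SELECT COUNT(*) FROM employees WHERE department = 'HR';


Counting rows where department = 'HR'
  Vic -> MATCH


1
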